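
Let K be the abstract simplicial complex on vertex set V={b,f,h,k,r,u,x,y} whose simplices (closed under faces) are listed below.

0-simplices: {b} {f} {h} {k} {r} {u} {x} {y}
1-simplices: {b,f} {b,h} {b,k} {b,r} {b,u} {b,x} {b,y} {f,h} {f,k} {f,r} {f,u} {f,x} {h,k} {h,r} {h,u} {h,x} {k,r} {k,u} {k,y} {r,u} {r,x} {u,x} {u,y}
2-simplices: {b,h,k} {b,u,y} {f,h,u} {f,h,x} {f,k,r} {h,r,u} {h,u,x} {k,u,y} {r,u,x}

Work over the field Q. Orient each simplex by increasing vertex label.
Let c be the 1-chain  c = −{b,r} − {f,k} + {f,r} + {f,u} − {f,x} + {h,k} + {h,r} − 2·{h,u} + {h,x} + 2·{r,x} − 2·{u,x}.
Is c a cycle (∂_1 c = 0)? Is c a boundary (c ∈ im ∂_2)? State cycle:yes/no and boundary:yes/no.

cycle:no boundary:no

n_0=8 n_1=23 n_2=9  [Q]
∂1: piv[bf,bh,bk,br,bu,bx,by] rk=7  ker:fh,fk,fr,fu,fx,hk,hr,hu,hx,kr,ku,ky,ru,rx,ux,uy
∂2: piv[bhk,buy,fhu,fhx,fkr,hru,hux,kuy,rux] rk=9
∂1c = {b} − {h} − {r} + {u}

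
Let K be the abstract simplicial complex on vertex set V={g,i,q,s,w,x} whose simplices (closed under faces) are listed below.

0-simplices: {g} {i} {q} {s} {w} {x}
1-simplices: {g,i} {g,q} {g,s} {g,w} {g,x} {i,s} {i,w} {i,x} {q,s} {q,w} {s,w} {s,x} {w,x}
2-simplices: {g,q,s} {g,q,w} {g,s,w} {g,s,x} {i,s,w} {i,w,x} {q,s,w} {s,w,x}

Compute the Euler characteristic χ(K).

χ(K)=1

n_0=6 n_1=13 n_2=8
χ=+6−13+8=1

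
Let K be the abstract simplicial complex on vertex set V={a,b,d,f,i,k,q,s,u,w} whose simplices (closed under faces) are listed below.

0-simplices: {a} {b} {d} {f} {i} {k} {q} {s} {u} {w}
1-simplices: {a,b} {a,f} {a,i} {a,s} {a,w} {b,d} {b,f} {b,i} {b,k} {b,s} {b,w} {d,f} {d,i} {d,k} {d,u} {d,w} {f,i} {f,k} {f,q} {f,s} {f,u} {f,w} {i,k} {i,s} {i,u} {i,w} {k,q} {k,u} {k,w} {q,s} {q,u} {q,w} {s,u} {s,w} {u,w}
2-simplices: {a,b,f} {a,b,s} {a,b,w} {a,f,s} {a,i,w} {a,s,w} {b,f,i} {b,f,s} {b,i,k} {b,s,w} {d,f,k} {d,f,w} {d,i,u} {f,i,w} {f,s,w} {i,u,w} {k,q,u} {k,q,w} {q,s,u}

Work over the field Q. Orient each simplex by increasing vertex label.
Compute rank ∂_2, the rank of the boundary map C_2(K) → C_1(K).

rank∂_2=17

n_0=10 n_1=35 n_2=19  [Q]
∂1: piv[ab,af,ai,as,aw,bd,bk,du,fq] rk=9  ker:bf,bi,bs,bw,df,di,dk,dw,fi,fk,fs,fu,fw,ik,is,iu,iw,kq,ku,kw,qs,qu,qw,su,sw,uw
∂2: piv[abf,abs,abw,afs,aiw,asw,bfi,bik,dfk,dfw,diu,fiw,fsw,iuw,kqu,kqw,qsu] rk=17  ker:bfs,bsw
rk∂_2=17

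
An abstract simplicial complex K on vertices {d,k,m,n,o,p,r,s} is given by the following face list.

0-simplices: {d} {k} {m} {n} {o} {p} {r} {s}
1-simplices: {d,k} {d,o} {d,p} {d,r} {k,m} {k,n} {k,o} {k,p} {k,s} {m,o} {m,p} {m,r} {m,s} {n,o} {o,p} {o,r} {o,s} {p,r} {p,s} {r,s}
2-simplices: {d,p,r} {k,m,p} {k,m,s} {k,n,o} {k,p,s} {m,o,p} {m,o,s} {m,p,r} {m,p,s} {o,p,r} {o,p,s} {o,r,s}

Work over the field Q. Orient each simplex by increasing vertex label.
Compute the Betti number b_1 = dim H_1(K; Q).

n_0=8 n_1=20 n_2=12  [Q]
∂1: piv[dk,do,dp,dr,km,kn,ks] rk=7  ker:ko,kp,mo,mp,mr,ms,no,op,or,os,pr,ps,rs
∂2: piv[dpr,kmp,kms,kno,kps,mop,mos,mpr,opr,ors] rk=10  ker:mps,ops
b_1=(20−7)−10=3

b_1=3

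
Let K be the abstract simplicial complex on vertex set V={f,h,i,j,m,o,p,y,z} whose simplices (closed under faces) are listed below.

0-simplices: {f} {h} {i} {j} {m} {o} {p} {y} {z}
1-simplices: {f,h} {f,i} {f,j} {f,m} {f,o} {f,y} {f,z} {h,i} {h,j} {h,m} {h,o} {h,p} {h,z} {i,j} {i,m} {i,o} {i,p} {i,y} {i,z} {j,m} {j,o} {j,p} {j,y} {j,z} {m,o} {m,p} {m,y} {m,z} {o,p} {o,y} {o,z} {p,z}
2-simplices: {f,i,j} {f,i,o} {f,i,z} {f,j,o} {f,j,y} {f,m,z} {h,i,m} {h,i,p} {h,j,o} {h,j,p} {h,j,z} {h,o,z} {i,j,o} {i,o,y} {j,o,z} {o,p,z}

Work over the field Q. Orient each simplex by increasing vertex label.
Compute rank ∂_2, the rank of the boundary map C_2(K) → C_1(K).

rank∂_2=14

n_0=9 n_1=32 n_2=16  [Q]
∂1: piv[fh,fi,fj,fm,fo,fy,fz,hp] rk=8  ker:hi,hj,hm,ho,hz,ij,im,io,ip,iy,iz,jm,jo,jp,jy,jz,mo,mp,my,mz,op,oy,oz,pz
∂2: piv[fij,fio,fiz,fjo,fjy,fmz,him,hip,hjo,hjp,hjz,hoz,ioy,opz] rk=14  ker:ijo,joz
rk∂_2=14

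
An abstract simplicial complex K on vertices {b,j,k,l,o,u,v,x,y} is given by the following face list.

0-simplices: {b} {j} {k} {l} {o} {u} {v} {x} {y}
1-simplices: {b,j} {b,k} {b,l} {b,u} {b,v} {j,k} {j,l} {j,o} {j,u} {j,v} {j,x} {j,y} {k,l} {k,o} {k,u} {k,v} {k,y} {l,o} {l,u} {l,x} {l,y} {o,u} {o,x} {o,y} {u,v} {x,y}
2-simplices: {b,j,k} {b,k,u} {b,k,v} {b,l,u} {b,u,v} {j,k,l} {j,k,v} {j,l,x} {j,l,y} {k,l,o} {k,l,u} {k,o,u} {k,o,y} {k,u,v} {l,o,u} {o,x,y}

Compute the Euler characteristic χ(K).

n_0=9 n_1=26 n_2=16
χ=+9−26+16=-1

χ(K)=-1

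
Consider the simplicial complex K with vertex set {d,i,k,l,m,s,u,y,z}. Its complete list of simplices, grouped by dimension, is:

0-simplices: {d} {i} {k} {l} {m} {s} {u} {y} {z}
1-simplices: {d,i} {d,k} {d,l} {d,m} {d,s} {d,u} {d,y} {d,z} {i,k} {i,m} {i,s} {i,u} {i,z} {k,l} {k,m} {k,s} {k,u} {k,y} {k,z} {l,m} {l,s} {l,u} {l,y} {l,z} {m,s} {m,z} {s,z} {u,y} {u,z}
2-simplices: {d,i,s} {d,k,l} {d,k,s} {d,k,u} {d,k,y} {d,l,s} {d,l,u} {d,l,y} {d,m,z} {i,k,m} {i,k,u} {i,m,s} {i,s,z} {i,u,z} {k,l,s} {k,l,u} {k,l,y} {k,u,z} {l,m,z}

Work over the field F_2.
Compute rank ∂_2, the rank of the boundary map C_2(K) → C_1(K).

n_0=9 n_1=29 n_2=19  [Z2]
∂1: piv[di,dk,dl,dm,ds,du,dy,dz] rk=8  ker:ik,im,is,iu,iz,kl,km,ks,ku,ky,kz,lm,ls,lu,ly,lz,ms,mz,sz,uy,uz
∂2: piv[dis,dkl,dks,dku,dky,dls,dlu,dly,dmz,ikm,iku,ims,isz,iuz,kuz,lmz] rk=16  ker:kls,klu,kly
rk∂_2=16

rank∂_2=16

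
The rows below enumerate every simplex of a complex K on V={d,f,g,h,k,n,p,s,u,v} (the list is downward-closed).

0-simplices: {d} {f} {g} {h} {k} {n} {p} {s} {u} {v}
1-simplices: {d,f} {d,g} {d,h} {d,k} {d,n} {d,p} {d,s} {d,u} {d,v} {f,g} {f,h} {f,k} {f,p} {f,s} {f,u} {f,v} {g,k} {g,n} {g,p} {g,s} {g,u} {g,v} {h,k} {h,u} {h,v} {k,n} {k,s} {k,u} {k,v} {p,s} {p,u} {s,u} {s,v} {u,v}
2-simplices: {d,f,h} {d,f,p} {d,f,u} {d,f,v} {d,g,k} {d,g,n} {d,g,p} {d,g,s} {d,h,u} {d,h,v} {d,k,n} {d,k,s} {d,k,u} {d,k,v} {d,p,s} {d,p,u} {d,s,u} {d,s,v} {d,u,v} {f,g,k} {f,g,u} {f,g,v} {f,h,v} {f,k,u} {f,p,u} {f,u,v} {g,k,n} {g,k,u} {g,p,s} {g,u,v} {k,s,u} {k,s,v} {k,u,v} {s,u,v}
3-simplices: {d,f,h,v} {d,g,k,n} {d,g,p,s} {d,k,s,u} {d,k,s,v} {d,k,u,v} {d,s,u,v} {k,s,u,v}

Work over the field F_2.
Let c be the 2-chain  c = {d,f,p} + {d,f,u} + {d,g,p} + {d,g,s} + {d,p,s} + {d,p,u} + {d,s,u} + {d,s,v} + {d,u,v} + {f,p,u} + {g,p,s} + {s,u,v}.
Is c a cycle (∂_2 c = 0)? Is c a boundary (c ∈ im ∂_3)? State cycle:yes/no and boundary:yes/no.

cycle:yes boundary:no

n_0=10 n_1=34 n_2=34 n_3=8  [Z2]
∂1: piv[df,dg,dh,dk,dn,dp,ds,du,dv] rk=9  ker:fg,fh,fk,fp,fs,fu,fv,gk,gn,gp,gs,gu,gv,hk,hu,hv,kn,ks,ku,kv,ps,pu,su,sv,uv
∂2: piv[dfh,dfp,dfu,dfv,dgk,dgn,dgp,dgs,dhu,dhv,dkn,dks,dku,dkv,dps,dpu,dsu,dsv,duv,fgk,fgu,fgv,fku] rk=23  ker:fhv,fpu,fuv,gkn,gku,gps,guv,ksu,ksv,kuv,suv
∂3: piv[dfhv,dgkn,dgps,dksu,dksv,dkuv,dsuv] rk=7  ker:ksuv
∂2c = 0
c vs im∂3: residual ≠ 0 ⇒ not boundary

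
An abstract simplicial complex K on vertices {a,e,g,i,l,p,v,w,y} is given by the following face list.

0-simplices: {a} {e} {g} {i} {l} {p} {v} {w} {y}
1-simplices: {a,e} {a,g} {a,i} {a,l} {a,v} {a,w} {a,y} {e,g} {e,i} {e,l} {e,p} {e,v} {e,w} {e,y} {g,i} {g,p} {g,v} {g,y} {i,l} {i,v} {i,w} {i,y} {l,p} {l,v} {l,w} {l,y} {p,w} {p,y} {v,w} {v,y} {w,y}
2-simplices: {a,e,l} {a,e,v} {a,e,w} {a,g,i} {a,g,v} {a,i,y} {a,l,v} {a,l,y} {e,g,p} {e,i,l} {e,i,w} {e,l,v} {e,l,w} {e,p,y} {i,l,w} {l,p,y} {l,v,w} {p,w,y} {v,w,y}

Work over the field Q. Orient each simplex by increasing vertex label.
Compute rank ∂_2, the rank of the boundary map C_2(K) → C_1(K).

rank∂_2=17

n_0=9 n_1=31 n_2=19  [Q]
∂1: piv[ae,ag,ai,al,av,aw,ay,ep] rk=8  ker:eg,ei,el,ev,ew,ey,gi,gp,gv,gy,il,iv,iw,iy,lp,lv,lw,ly,pw,py,vw,vy,wy
∂2: piv[ael,aev,aew,agi,agv,aiy,alv,aly,egp,eil,eiw,elw,epy,lpy,lvw,pwy,vwy] rk=17  ker:elv,ilw
rk∂_2=17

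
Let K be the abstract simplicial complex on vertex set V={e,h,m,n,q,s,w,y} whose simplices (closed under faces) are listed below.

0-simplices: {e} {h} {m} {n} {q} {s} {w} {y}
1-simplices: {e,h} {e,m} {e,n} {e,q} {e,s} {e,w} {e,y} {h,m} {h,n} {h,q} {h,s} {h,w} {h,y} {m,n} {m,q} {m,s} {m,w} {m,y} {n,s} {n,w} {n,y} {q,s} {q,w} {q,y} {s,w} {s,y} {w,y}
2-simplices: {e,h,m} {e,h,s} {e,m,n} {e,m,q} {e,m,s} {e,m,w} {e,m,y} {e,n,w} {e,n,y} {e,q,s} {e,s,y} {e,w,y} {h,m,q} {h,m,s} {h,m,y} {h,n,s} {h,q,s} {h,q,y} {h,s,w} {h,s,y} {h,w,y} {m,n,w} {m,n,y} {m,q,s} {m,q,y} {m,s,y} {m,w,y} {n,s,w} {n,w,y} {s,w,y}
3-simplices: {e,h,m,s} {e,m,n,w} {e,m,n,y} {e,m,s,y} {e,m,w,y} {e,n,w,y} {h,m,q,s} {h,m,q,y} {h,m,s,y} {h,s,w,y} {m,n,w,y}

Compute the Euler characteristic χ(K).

χ(K)=0

n_0=8 n_1=27 n_2=30 n_3=11
χ=+8−27+30−11=0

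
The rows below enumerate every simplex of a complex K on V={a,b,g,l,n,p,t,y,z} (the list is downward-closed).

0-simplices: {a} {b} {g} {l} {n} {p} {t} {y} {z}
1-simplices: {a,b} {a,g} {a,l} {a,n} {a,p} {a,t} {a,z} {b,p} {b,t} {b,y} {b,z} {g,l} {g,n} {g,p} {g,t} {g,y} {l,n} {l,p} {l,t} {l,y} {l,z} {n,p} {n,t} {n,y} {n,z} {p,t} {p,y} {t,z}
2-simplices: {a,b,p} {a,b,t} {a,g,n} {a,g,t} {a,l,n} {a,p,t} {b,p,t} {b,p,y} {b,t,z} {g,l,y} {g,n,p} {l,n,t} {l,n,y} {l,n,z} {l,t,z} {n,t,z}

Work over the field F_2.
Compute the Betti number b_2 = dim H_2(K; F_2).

n_0=9 n_1=28 n_2=16  [Z2]
∂1: piv[ab,ag,al,an,ap,at,az,by] rk=8  ker:bp,bt,bz,gl,gn,gp,gt,gy,ln,lp,lt,ly,lz,np,nt,ny,nz,pt,py,tz
∂2: piv[abp,abt,agn,agt,aln,apt,bpy,btz,gly,gnp,lnt,lny,lnz,ltz] rk=14  ker:bpt,ntz
b_2=(16−14)−0=2

b_2=2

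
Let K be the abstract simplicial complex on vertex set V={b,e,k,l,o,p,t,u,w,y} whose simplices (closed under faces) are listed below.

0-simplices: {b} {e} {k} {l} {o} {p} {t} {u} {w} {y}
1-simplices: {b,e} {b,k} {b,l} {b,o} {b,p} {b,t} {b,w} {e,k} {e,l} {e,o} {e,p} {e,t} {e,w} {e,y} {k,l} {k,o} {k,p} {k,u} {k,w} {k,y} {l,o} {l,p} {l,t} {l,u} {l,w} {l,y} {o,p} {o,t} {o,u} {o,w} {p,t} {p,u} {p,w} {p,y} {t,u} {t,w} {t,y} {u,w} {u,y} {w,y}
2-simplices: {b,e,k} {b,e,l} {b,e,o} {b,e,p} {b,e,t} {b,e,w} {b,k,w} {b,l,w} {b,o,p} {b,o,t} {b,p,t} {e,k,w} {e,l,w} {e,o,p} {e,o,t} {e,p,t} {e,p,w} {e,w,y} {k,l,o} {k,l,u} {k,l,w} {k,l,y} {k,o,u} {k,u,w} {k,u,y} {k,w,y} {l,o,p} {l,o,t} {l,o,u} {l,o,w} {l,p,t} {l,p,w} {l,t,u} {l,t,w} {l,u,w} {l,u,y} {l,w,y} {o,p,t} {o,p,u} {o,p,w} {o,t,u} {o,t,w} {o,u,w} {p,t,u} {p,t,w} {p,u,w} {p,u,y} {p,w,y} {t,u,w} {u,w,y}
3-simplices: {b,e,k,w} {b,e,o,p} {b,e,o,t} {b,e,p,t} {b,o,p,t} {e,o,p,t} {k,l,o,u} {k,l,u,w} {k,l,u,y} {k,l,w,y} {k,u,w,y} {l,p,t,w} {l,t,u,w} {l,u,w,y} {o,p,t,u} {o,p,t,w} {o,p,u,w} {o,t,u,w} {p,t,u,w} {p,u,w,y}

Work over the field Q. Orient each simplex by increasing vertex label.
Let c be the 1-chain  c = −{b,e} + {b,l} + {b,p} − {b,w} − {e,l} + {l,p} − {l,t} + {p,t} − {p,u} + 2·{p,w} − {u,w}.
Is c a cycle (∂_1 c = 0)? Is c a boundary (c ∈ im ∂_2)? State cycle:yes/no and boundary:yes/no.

cycle:yes boundary:yes

n_0=10 n_1=40 n_2=50 n_3=20  [Q]
∂1: piv[be,bk,bl,bo,bp,bt,bw,ey,ku] rk=9  ker:ek,el,eo,ep,et,ew,kl,ko,kp,kw,ky,lo,lp,lt,lu,lw,ly,op,ot,ou,ow,pt,pu,pw,py,tu,tw,ty,uw,uy,wy
∂2: piv[bek,bel,beo,bep,bet,bew,bkw,blw,bop,bot,bpt,epw,ewy,klo,klu,klw,kly,kou,kuw,kuy,kwy,lop,lot,low,lpw,ltu,ltw,opu,puy] rk=29  ker:ekw,elw,eop,eot,ept,lou,lpt,luw,luy,lwy,opt,opw,otu,otw,ouw,ptu,ptw,puw,pwy,tuw,uwy
∂3: piv[bekw,beop,beot,bept,bopt,klou,kluw,kluy,klwy,kuwy,lptw,ltuw,optu,optw,opuw,otuw,puwy] rk=17  ker:eopt,luwy,ptuw
∂1c = 0
c vs im∂2: reduces to 0 ⇒ boundary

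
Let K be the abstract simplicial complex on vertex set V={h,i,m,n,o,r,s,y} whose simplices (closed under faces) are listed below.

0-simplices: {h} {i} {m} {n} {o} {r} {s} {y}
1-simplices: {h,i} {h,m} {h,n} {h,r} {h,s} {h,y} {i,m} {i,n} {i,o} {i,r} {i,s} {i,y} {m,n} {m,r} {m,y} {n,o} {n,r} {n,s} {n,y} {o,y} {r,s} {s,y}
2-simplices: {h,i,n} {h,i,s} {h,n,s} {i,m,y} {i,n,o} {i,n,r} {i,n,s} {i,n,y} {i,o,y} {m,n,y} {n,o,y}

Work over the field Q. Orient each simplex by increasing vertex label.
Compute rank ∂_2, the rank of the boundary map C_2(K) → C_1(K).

n_0=8 n_1=22 n_2=11  [Q]
∂1: piv[hi,hm,hn,hr,hs,hy,io] rk=7  ker:im,in,ir,is,iy,mn,mr,my,no,nr,ns,ny,oy,rs,sy
∂2: piv[hin,his,hns,imy,ino,inr,iny,ioy,mny] rk=9  ker:ins,noy
rk∂_2=9

rank∂_2=9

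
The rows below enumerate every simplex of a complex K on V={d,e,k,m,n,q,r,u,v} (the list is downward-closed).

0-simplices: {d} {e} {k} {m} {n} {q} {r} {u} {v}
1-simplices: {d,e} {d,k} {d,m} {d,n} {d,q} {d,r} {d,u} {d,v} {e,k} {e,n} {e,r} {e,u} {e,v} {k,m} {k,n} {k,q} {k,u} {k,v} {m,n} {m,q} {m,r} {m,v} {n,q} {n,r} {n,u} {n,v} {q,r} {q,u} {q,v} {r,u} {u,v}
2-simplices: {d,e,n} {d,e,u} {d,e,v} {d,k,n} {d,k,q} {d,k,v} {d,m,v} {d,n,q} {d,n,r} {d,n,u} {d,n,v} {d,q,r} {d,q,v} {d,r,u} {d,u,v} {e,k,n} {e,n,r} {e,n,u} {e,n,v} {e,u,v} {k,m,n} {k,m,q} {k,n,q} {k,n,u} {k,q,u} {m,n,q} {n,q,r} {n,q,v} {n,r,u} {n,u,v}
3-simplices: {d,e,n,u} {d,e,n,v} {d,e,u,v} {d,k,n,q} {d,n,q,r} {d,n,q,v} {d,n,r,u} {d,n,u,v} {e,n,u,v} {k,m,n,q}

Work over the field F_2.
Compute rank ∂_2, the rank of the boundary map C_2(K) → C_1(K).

rank∂_2=21

n_0=9 n_1=31 n_2=30 n_3=10  [Z2]
∂1: piv[de,dk,dm,dn,dq,dr,du,dv] rk=8  ker:ek,en,er,eu,ev,km,kn,kq,ku,kv,mn,mq,mr,mv,nq,nr,nu,nv,qr,qu,qv,ru,uv
∂2: piv[den,deu,dev,dkn,dkq,dkv,dmv,dnq,dnr,dnu,dnv,dqr,dqv,dru,duv,ekn,enr,kmn,kmq,knu,kqu] rk=21  ker:enu,env,euv,knq,mnq,nqr,nqv,nru,nuv
∂3: piv[denu,denv,deuv,dknq,dnqr,dnqv,dnru,dnuv,kmnq] rk=9  ker:enuv
rk∂_2=21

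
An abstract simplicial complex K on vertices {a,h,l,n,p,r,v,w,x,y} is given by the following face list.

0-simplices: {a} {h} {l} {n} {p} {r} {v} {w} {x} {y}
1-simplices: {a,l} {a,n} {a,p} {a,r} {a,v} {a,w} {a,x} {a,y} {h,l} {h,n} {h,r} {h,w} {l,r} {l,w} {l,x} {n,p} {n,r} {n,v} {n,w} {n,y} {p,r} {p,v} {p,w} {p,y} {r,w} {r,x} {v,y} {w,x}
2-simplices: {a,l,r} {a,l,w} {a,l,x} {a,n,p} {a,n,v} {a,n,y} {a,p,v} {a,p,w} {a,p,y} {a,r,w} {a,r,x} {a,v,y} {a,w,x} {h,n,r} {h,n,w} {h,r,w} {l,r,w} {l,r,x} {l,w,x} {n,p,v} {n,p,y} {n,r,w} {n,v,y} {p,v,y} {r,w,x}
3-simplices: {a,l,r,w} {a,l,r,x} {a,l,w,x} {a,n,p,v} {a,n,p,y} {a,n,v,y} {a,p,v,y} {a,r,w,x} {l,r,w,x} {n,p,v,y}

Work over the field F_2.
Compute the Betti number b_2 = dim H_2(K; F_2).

b_2=1

n_0=10 n_1=28 n_2=25 n_3=10  [Z2]
∂1: piv[al,an,ap,ar,av,aw,ax,ay,hl] rk=9  ker:hn,hr,hw,lr,lw,lx,np,nr,nv,nw,ny,pr,pv,pw,py,rw,rx,vy,wx
∂2: piv[alr,alw,alx,anp,anv,any,apv,apw,apy,arw,arx,avy,awx,hnr,hnw,hrw] rk=16  ker:lrw,lrx,lwx,npv,npy,nrw,nvy,pvy,rwx
∂3: piv[alrw,alrx,alwx,anpv,anpy,anvy,apvy,arwx] rk=8  ker:lrwx,npvy
b_2=(25−16)−8=1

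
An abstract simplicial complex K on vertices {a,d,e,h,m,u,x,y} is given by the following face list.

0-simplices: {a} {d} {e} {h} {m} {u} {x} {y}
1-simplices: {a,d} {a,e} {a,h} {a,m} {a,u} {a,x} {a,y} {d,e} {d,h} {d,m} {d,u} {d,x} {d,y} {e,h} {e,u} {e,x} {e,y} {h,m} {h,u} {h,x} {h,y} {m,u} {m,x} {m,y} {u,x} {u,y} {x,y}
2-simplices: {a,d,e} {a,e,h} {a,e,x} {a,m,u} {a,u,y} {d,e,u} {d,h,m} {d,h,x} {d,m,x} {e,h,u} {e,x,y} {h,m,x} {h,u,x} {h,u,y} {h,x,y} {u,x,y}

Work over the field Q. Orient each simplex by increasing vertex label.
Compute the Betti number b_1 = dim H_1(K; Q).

b_1=6

n_0=8 n_1=27 n_2=16  [Q]
∂1: piv[ad,ae,ah,am,au,ax,ay] rk=7  ker:de,dh,dm,du,dx,dy,eh,eu,ex,ey,hm,hu,hx,hy,mu,mx,my,ux,uy,xy
∂2: piv[ade,aeh,aex,amu,auy,deu,dhm,dhx,dmx,ehu,exy,hux,huy,hxy] rk=14  ker:hmx,uxy
b_1=(27−7)−14=6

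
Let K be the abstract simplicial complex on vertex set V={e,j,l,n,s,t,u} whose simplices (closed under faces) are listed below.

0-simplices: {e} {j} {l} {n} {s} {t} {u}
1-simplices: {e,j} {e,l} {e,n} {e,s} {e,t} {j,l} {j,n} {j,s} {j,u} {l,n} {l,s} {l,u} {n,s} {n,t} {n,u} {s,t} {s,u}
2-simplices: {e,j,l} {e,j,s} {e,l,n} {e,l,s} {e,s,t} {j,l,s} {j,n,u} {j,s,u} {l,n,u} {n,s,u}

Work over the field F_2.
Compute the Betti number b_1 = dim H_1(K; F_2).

n_0=7 n_1=17 n_2=10  [Z2]
∂1: piv[ej,el,en,es,et,ju] rk=6  ker:jl,jn,js,ln,ls,lu,ns,nt,nu,st,su
∂2: piv[ejl,ejs,eln,els,est,jnu,jsu,lnu,nsu] rk=9  ker:jls
b_1=(17−6)−9=2

b_1=2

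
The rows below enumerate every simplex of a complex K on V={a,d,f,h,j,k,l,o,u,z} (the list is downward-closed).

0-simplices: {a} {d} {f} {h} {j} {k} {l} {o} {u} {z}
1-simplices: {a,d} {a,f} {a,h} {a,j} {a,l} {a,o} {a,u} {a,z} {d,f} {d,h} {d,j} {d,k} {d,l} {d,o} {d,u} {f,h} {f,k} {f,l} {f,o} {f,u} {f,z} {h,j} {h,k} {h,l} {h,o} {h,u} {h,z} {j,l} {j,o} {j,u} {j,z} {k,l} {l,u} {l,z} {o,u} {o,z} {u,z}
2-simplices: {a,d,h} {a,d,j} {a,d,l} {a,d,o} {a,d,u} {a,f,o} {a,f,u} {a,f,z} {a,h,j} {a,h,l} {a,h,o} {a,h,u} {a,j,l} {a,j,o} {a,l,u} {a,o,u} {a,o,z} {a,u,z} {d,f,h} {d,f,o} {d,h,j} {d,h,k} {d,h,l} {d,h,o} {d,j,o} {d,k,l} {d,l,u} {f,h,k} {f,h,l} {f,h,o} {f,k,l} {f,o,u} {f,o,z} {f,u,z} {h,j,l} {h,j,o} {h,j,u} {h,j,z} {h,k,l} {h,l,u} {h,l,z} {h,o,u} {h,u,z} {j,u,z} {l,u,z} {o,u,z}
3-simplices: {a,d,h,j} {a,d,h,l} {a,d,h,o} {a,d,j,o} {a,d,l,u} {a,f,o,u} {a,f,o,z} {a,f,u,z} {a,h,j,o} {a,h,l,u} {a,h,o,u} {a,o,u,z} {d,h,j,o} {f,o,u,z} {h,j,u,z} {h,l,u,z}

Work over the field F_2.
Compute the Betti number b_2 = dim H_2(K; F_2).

b_2=4

n_0=10 n_1=37 n_2=46 n_3=16  [Z2]
∂1: piv[ad,af,ah,aj,al,ao,au,az,dk] rk=9  ker:df,dh,dj,dl,do,du,fh,fk,fl,fo,fu,fz,hj,hk,hl,ho,hu,hz,jl,jo,ju,jz,kl,lu,lz,ou,oz,uz
∂2: piv[adh,adj,adl,ado,adu,afo,afu,afz,ahj,ahl,aho,ahu,ajl,ajo,alu,aou,aoz,auz,dfh,dfo,dhk,dkl,fhk,fhl,hju,hjz,hlz,huz] rk=28  ker:dhj,dhl,dho,djo,dlu,fho,fkl,fou,foz,fuz,hjl,hjo,hkl,hlu,hou,juz,luz,ouz
∂3: piv[adhj,adhl,adho,adjo,adlu,afou,afoz,afuz,ahjo,ahlu,ahou,aouz,hjuz,hluz] rk=14  ker:dhjo,fouz
b_2=(46−28)−14=4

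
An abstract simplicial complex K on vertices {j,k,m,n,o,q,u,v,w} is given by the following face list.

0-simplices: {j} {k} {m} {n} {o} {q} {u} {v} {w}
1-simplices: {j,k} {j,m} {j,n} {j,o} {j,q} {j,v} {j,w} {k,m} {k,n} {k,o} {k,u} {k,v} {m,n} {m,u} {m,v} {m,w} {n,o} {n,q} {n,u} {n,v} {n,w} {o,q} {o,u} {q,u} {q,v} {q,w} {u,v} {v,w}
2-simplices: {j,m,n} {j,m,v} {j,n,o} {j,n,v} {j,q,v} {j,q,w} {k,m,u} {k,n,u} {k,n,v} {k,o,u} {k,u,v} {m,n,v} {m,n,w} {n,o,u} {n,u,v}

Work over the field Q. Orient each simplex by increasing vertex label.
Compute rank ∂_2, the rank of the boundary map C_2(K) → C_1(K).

rank∂_2=13

n_0=9 n_1=28 n_2=15  [Q]
∂1: piv[jk,jm,jn,jo,jq,jv,jw,ku] rk=8  ker:km,kn,ko,kv,mn,mu,mv,mw,no,nq,nu,nv,nw,oq,ou,qu,qv,qw,uv,vw
∂2: piv[jmn,jmv,jno,jnv,jqv,jqw,kmu,knu,knv,kou,kuv,mnw,nou] rk=13  ker:mnv,nuv
rk∂_2=13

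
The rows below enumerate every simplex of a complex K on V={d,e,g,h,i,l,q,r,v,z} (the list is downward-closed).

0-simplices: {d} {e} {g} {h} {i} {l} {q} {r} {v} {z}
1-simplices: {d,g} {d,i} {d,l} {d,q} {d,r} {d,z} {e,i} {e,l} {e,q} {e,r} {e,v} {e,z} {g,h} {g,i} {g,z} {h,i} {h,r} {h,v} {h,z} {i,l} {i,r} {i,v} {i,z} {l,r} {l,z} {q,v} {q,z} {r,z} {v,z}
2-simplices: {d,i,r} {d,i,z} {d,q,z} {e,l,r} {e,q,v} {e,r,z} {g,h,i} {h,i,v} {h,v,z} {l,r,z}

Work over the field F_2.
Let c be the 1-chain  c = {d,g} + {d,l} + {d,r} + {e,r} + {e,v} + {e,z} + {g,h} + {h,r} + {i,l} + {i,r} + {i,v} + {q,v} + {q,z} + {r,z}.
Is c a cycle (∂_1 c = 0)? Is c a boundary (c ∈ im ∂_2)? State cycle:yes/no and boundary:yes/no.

cycle:no boundary:no

n_0=10 n_1=29 n_2=10  [Z2]
∂1: piv[dg,di,dl,dq,dr,dz,ei,ev,gh] rk=9  ker:el,eq,er,ez,gi,gz,hi,hr,hv,hz,il,ir,iv,iz,lr,lz,qv,qz,rz,vz
∂2: piv[dir,diz,dqz,elr,eqv,erz,ghi,hiv,hvz,lrz] rk=10
∂1c = {d} + {e} + {i} + {r} + {v} + {z}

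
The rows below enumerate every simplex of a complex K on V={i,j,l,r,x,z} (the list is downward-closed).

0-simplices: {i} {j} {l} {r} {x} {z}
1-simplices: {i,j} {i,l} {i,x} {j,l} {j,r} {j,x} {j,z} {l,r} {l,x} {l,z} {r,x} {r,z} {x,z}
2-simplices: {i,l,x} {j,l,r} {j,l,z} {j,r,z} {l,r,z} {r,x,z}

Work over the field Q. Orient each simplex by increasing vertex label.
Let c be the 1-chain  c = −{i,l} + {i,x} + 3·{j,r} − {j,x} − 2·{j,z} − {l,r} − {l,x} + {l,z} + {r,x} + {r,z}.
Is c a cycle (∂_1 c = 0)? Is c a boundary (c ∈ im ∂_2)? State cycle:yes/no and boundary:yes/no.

n_0=6 n_1=13 n_2=6  [Q]
∂1: piv[ij,il,ix,jr,jz] rk=5  ker:jl,jx,lr,lx,lz,rx,rz,xz
∂2: piv[ilx,jlr,jlz,jrz,rxz] rk=5  ker:lrz
∂1c = 0
c vs im∂2: residual ≠ 0 ⇒ not boundary

cycle:yes boundary:no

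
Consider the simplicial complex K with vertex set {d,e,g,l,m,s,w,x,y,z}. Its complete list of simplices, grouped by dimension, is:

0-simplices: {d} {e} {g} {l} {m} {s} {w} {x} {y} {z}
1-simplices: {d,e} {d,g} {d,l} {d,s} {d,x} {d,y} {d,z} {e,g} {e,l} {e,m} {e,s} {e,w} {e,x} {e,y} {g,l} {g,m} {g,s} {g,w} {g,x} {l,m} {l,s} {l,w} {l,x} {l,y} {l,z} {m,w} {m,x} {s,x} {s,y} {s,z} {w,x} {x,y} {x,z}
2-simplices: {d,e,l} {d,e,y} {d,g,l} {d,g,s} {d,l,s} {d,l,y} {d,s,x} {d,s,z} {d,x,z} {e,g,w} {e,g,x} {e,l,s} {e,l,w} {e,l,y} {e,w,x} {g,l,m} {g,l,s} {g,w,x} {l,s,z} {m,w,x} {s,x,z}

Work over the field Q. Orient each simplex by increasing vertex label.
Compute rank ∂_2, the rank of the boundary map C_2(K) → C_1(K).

n_0=10 n_1=33 n_2=21  [Q]
∂1: piv[de,dg,dl,ds,dx,dy,dz,em,ew] rk=9  ker:eg,el,es,ex,ey,gl,gm,gs,gw,gx,lm,ls,lw,lx,ly,lz,mw,mx,sx,sy,sz,wx,xy,xz
∂2: piv[del,dey,dgl,dgs,dls,dly,dsx,dsz,dxz,egw,egx,els,elw,ewx,glm,lsz,mwx] rk=17  ker:ely,gls,gwx,sxz
rk∂_2=17

rank∂_2=17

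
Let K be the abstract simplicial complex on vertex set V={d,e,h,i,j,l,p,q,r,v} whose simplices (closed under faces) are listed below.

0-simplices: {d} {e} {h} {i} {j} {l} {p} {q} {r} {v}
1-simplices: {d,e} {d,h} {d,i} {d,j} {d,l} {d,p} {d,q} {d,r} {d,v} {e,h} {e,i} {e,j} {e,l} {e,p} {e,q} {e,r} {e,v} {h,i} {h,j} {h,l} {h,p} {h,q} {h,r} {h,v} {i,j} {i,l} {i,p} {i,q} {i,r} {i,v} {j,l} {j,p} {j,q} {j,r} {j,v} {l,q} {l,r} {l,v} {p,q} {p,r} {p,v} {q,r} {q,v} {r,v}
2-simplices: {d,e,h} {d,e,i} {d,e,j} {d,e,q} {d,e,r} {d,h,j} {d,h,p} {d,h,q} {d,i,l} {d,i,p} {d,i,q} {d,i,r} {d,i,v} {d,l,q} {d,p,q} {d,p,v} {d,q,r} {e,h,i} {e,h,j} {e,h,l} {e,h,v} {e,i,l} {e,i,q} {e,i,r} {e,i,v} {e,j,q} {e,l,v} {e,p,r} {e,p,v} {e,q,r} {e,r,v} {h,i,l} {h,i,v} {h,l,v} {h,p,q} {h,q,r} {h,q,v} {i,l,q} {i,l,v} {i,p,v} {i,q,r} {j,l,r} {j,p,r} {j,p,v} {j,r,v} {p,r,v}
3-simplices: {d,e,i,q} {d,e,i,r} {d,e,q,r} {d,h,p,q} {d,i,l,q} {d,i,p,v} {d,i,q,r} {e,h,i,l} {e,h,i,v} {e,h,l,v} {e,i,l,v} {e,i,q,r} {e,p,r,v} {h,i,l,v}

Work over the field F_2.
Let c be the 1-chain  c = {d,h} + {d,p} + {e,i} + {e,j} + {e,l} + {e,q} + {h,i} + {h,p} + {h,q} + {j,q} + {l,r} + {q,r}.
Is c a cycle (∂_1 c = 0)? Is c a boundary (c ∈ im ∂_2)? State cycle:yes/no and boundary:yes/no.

cycle:yes boundary:no

n_0=10 n_1=44 n_2=46 n_3=14  [Z2]
∂1: piv[de,dh,di,dj,dl,dp,dq,dr,dv] rk=9  ker:eh,ei,ej,el,ep,eq,er,ev,hi,hj,hl,hp,hq,hr,hv,ij,il,ip,iq,ir,iv,jl,jp,jq,jr,jv,lq,lr,lv,pq,pr,pv,qr,qv,rv
∂2: piv[deh,dei,dej,deq,der,dhj,dhp,dhq,dil,dip,diq,dir,div,dlq,dpq,dpv,dqr,ehi,ehl,ehv,eil,eiv,ejq,elv,epr,epv,erv,hqr,hqv,jlr,jpr,jpv] rk=32  ker:ehj,eiq,eir,eqr,hil,hiv,hlv,hpq,ilq,ilv,ipv,iqr,jrv,prv
∂3: piv[deiq,deir,deqr,dhpq,dilq,dipv,diqr,ehil,ehiv,ehlv,eilv,eprv] rk=12  ker:eiqr,hilv
∂1c = 0
c vs im∂2: residual ≠ 0 ⇒ not boundary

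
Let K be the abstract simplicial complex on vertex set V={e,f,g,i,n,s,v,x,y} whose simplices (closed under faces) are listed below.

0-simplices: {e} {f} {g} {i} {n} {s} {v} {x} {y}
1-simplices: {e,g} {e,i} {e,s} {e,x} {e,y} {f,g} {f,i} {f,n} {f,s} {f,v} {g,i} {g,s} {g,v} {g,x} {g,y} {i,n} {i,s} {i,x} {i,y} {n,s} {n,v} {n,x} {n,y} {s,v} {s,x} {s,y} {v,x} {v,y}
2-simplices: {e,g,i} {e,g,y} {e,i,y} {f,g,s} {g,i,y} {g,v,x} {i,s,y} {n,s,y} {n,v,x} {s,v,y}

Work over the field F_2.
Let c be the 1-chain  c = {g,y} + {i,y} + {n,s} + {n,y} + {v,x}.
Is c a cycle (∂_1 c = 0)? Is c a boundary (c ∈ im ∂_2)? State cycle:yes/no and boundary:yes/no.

cycle:no boundary:no

n_0=9 n_1=28 n_2=10  [Z2]
∂1: piv[eg,ei,es,ex,ey,fg,fn,fv] rk=8  ker:fi,fs,gi,gs,gv,gx,gy,in,is,ix,iy,ns,nv,nx,ny,sv,sx,sy,vx,vy
∂2: piv[egi,egy,eiy,fgs,gvx,isy,nsy,nvx,svy] rk=9  ker:giy
∂1c = {g} + {i} + {s} + {v} + {x} + {y}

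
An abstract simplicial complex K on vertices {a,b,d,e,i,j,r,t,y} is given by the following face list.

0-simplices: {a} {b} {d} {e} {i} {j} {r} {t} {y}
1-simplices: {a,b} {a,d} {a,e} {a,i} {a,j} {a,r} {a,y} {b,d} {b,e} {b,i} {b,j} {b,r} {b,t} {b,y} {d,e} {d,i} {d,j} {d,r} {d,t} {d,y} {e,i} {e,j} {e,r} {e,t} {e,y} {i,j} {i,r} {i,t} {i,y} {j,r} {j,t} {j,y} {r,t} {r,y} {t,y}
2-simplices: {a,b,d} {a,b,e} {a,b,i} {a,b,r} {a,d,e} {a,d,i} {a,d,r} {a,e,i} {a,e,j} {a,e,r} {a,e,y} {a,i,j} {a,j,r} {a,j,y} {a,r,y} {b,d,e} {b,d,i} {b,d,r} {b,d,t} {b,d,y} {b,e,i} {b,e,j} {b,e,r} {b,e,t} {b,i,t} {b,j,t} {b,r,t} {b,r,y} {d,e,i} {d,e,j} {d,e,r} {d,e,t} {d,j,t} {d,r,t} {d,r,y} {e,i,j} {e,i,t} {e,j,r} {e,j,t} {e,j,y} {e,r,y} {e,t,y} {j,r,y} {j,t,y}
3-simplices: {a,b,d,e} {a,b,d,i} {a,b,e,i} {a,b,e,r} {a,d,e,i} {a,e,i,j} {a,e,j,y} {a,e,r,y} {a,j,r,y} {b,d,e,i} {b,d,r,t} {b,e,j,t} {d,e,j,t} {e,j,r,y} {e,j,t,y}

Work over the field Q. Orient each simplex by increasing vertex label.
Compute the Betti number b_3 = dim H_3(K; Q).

b_3=1

n_0=9 n_1=35 n_2=44 n_3=15  [Q]
∂1: piv[ab,ad,ae,ai,aj,ar,ay,bt] rk=8  ker:bd,be,bi,bj,br,by,de,di,dj,dr,dt,dy,ei,ej,er,et,ey,ij,ir,it,iy,jr,jt,jy,rt,ry,ty
∂2: piv[abd,abe,abi,abr,ade,adi,adr,aei,aej,aer,aey,aij,ajr,ajy,ary,bdt,bdy,bej,bet,bit,bjt,brt,bry,dej,ety] rk=25  ker:bde,bdi,bdr,bei,ber,dei,der,det,djt,drt,dry,eij,eit,ejr,ejt,ejy,ery,jry,jty
∂3: piv[abde,abdi,abei,aber,adei,aeij,aejy,aery,ajry,bdrt,bejt,dejt,ejry,ejty] rk=14  ker:bdei
b_3=(15−14)−0=1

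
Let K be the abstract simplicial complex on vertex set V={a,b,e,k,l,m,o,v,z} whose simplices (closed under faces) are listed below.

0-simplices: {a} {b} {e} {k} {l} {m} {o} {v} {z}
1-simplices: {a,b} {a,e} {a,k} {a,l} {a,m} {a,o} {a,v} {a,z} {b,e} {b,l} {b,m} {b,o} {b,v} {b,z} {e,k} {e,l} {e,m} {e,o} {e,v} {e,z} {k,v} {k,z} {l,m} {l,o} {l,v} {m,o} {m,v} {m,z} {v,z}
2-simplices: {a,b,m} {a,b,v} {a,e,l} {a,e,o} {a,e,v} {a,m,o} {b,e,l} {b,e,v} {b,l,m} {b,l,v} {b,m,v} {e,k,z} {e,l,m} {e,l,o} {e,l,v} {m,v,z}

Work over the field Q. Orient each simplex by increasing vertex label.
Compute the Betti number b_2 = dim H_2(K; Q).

n_0=9 n_1=29 n_2=16  [Q]
∂1: piv[ab,ae,ak,al,am,ao,av,az] rk=8  ker:be,bl,bm,bo,bv,bz,ek,el,em,eo,ev,ez,kv,kz,lm,lo,lv,mo,mv,mz,vz
∂2: piv[abm,abv,ael,aeo,aev,amo,bel,bev,blm,blv,bmv,ekz,elm,elo,mvz] rk=15  ker:elv
b_2=(16−15)−0=1

b_2=1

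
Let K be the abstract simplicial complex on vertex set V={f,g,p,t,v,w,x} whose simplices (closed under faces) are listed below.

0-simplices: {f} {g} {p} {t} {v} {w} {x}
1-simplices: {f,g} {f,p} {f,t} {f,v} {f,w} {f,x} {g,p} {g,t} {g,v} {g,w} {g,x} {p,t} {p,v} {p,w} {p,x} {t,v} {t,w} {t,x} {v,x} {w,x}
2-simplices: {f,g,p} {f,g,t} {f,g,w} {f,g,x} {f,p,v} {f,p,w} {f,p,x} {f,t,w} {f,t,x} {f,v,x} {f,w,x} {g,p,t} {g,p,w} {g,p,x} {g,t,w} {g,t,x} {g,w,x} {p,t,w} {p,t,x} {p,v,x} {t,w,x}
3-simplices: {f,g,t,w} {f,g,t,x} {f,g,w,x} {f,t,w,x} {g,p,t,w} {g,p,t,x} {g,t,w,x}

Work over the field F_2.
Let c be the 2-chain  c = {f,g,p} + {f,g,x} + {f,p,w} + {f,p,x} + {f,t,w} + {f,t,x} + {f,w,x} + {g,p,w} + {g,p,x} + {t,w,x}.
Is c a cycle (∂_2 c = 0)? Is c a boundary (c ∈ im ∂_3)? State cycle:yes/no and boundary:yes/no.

n_0=7 n_1=20 n_2=21 n_3=7  [Z2]
∂1: piv[fg,fp,ft,fv,fw,fx] rk=6  ker:gp,gt,gv,gw,gx,pt,pv,pw,px,tv,tw,tx,vx,wx
∂2: piv[fgp,fgt,fgw,fgx,fpv,fpw,fpx,ftw,ftx,fvx,fwx,gpt] rk=12  ker:gpw,gpx,gtw,gtx,gwx,ptw,ptx,pvx,twx
∂3: piv[fgtw,fgtx,fgwx,ftwx,gptw,gptx] rk=6  ker:gtwx
∂2c = {f,p} + {f,w} + {g,p} + {g,w}

cycle:no boundary:no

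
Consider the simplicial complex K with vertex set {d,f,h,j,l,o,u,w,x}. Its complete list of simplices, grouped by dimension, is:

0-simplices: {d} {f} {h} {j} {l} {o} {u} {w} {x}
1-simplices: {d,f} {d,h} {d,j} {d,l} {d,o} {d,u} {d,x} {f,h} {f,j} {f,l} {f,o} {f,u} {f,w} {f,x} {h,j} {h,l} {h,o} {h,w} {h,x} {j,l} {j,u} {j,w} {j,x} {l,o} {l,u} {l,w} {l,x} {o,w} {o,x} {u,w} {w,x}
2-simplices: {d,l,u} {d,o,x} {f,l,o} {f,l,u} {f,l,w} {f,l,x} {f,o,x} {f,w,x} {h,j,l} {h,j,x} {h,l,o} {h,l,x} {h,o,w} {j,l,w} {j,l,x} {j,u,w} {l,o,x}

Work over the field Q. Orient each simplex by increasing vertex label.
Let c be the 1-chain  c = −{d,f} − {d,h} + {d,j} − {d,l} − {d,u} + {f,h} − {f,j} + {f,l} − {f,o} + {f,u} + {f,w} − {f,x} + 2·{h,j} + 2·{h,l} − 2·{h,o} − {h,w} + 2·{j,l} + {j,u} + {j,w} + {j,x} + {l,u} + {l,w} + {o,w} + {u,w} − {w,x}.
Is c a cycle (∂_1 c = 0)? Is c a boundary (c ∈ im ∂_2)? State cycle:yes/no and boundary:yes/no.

cycle:no boundary:no

n_0=9 n_1=31 n_2=17  [Q]
∂1: piv[df,dh,dj,dl,do,du,dx,fw] rk=8  ker:fh,fj,fl,fo,fu,fx,hj,hl,ho,hw,hx,jl,ju,jw,jx,lo,lu,lw,lx,ow,ox,uw,wx
∂2: piv[dlu,dox,flo,flu,flw,flx,fox,fwx,hjl,hjx,hlo,hlx,how,jlw,juw] rk=15  ker:jlx,lox
∂1c = 3·{d} − 2·{f} − {h} − 3·{j} + 2·{l} − 4·{o} + {u} + 5·{w} − {x}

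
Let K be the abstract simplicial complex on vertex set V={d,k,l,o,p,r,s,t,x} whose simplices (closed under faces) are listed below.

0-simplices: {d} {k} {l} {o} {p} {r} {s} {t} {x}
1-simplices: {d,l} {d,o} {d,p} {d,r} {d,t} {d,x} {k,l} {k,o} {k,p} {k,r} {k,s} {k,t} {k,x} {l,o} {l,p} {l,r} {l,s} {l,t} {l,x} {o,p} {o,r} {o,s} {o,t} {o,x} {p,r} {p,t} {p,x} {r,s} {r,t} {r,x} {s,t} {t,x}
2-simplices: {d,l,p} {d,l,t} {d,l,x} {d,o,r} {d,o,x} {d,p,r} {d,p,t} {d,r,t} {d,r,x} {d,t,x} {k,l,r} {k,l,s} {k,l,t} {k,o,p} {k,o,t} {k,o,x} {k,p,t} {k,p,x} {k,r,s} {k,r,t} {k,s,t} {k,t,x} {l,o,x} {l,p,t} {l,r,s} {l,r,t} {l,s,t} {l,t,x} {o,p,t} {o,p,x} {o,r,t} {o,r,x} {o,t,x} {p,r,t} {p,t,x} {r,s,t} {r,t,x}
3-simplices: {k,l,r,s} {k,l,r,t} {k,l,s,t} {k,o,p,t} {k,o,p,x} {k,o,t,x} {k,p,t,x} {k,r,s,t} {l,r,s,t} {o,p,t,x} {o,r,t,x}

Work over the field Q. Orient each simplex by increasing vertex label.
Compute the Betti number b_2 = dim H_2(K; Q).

n_0=9 n_1=32 n_2=37 n_3=11  [Q]
∂1: piv[dl,do,dp,dr,dt,dx,kl,ks] rk=8  ker:ko,kp,kr,kt,kx,lo,lp,lr,ls,lt,lx,op,or,os,ot,ox,pr,pt,px,rs,rt,rx,st,tx
∂2: piv[dlp,dlt,dlx,dor,dox,dpr,dpt,drt,drx,dtx,klr,kls,klt,kop,kot,kox,kpt,kpx,krs,krt,kst,ktx,lox] rk=23  ker:lpt,lrs,lrt,lst,ltx,opt,opx,ort,orx,otx,prt,ptx,rst,rtx
∂3: piv[klrs,klrt,klst,kopt,kopx,kotx,kptx,krst,ortx] rk=9  ker:lrst,optx
b_2=(37−23)−9=5

b_2=5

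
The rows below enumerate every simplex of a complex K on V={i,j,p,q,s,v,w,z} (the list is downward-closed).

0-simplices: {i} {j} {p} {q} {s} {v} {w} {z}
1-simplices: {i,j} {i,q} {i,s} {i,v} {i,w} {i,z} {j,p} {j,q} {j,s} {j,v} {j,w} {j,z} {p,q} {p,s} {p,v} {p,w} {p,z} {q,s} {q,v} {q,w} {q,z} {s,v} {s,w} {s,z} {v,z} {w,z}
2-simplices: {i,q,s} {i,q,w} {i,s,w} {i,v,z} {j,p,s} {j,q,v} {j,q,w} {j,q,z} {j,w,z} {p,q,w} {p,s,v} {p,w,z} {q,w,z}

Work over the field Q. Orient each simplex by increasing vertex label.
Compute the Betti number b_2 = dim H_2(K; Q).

b_2=1

n_0=8 n_1=26 n_2=13  [Q]
∂1: piv[ij,iq,is,iv,iw,iz,jp] rk=7  ker:jq,js,jv,jw,jz,pq,ps,pv,pw,pz,qs,qv,qw,qz,sv,sw,sz,vz,wz
∂2: piv[iqs,iqw,isw,ivz,jps,jqv,jqw,jqz,jwz,pqw,psv,pwz] rk=12  ker:qwz
b_2=(13−12)−0=1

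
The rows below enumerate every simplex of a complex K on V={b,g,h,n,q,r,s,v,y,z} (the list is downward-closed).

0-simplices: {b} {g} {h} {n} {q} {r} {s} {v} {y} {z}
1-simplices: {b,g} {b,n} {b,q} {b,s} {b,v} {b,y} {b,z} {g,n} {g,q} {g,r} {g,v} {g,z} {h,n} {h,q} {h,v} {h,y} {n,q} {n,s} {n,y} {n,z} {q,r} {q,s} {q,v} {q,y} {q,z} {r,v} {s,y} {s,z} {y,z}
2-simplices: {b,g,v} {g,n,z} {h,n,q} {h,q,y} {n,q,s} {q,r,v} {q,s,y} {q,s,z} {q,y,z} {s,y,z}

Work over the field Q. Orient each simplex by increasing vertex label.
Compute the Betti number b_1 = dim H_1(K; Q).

n_0=10 n_1=29 n_2=10  [Q]
∂1: piv[bg,bn,bq,bs,bv,by,bz,gr,hn] rk=9  ker:gn,gq,gv,gz,hq,hv,hy,nq,ns,ny,nz,qr,qs,qv,qy,qz,rv,sy,sz,yz
∂2: piv[bgv,gnz,hnq,hqy,nqs,qrv,qsy,qsz,qyz] rk=9  ker:syz
b_1=(29−9)−9=11

b_1=11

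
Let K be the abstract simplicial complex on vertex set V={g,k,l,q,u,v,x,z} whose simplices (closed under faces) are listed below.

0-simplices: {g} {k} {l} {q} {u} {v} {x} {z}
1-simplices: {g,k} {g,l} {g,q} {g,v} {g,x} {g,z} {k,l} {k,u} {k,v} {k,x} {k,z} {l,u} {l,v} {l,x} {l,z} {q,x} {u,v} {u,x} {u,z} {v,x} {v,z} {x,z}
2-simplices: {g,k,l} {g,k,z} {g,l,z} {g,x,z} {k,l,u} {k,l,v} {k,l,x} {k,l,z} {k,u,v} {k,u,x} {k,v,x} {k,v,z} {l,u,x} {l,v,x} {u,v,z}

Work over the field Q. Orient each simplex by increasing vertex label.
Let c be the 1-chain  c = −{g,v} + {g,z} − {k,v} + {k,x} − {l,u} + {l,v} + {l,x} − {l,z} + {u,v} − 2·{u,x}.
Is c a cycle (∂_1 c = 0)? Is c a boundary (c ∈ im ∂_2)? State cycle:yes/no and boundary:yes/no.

cycle:yes boundary:no

n_0=8 n_1=22 n_2=15  [Q]
∂1: piv[gk,gl,gq,gv,gx,gz,ku] rk=7  ker:kl,kv,kx,kz,lu,lv,lx,lz,qx,uv,ux,uz,vx,vz,xz
∂2: piv[gkl,gkz,glz,gxz,klu,klv,klx,kuv,kux,kvx,kvz,uvz] rk=12  ker:klz,lux,lvx
∂1c = 0
c vs im∂2: residual ≠ 0 ⇒ not boundary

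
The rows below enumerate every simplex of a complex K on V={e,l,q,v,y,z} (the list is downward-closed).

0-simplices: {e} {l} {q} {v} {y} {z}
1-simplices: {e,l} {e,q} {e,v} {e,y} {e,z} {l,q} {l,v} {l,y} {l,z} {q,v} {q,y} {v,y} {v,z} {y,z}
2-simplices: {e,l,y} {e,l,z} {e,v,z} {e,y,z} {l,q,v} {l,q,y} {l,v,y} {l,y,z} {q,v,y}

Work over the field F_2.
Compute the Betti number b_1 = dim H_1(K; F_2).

n_0=6 n_1=14 n_2=9  [Z2]
∂1: piv[el,eq,ev,ey,ez] rk=5  ker:lq,lv,ly,lz,qv,qy,vy,vz,yz
∂2: piv[ely,elz,evz,eyz,lqv,lqy,lvy] rk=7  ker:lyz,qvy
b_1=(14−5)−7=2

b_1=2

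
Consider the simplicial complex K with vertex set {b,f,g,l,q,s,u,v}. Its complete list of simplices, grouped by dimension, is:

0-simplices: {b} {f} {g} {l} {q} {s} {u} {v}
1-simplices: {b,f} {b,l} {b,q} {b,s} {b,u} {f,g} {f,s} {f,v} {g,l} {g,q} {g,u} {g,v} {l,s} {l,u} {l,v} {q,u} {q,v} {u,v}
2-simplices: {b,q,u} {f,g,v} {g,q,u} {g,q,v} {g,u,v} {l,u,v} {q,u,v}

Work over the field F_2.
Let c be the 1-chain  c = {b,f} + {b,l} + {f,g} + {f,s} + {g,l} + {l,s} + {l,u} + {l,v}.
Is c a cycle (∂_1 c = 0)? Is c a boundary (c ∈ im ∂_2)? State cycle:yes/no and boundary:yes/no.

n_0=8 n_1=18 n_2=7  [Z2]
∂1: piv[bf,bl,bq,bs,bu,fg,fv] rk=7  ker:fs,gl,gq,gu,gv,ls,lu,lv,qu,qv,uv
∂2: piv[bqu,fgv,gqu,gqv,guv,luv] rk=6  ker:quv
∂1c = {f} + {l} + {u} + {v}

cycle:no boundary:no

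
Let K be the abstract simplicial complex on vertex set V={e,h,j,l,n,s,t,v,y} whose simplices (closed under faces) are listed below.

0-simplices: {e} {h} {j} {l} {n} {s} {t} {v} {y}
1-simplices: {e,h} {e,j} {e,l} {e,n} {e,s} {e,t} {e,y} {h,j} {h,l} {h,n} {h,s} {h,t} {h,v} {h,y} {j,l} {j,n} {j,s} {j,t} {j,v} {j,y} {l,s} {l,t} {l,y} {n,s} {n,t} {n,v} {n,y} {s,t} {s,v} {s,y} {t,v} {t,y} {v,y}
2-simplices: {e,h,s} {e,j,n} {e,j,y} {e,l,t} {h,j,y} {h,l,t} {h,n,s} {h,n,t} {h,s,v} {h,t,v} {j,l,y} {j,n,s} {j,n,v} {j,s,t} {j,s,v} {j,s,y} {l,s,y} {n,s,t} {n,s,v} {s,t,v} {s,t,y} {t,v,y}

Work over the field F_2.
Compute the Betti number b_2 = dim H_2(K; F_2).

b_2=2

n_0=9 n_1=33 n_2=22  [Z2]
∂1: piv[eh,ej,el,en,es,et,ey,hv] rk=8  ker:hj,hl,hn,hs,ht,hy,jl,jn,js,jt,jv,jy,ls,lt,ly,ns,nt,nv,ny,st,sv,sy,tv,ty,vy
∂2: piv[ehs,ejn,ejy,elt,hjy,hlt,hns,hnt,hsv,htv,jly,jns,jnv,jst,jsv,jsy,lsy,nst,sty,tvy] rk=20  ker:nsv,stv
b_2=(22−20)−0=2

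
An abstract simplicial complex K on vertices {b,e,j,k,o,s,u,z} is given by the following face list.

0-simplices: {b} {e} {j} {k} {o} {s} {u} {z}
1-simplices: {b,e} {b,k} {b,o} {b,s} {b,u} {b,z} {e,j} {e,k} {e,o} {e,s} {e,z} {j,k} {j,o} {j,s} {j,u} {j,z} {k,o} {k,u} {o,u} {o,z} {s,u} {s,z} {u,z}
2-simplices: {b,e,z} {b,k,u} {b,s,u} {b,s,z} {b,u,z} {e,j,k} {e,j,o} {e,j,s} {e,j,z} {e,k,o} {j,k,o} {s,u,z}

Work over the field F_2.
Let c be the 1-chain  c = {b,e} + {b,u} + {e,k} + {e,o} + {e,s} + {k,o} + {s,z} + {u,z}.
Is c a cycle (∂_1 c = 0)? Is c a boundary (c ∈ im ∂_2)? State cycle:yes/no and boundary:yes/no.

cycle:yes boundary:no

n_0=8 n_1=23 n_2=12  [Z2]
∂1: piv[be,bk,bo,bs,bu,bz,ej] rk=7  ker:ek,eo,es,ez,jk,jo,js,ju,jz,ko,ku,ou,oz,su,sz,uz
∂2: piv[bez,bku,bsu,bsz,buz,ejk,ejo,ejs,ejz,eko] rk=10  ker:jko,suz
∂1c = 0
c vs im∂2: residual ≠ 0 ⇒ not boundary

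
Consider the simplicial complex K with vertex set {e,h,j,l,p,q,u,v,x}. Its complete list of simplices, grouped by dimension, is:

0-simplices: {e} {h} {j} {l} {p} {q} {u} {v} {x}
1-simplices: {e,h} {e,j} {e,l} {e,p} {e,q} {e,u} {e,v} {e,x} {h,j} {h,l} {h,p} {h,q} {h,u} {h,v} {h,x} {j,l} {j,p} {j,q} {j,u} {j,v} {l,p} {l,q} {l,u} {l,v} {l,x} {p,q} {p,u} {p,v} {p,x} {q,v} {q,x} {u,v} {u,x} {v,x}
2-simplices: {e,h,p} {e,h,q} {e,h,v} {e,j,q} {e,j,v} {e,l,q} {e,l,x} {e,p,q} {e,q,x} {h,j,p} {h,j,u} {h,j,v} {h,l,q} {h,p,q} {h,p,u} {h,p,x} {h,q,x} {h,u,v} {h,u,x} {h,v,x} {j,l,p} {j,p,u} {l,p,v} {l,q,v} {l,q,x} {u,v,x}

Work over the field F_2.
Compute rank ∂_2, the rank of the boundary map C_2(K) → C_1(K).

n_0=9 n_1=34 n_2=26  [Z2]
∂1: piv[eh,ej,el,ep,eq,eu,ev,ex] rk=8  ker:hj,hl,hp,hq,hu,hv,hx,jl,jp,jq,ju,jv,lp,lq,lu,lv,lx,pq,pu,pv,px,qv,qx,uv,ux,vx
∂2: piv[ehp,ehq,ehv,ejq,ejv,elq,elx,epq,eqx,hjp,hju,hjv,hlq,hpu,hpx,hqx,huv,hux,hvx,jlp,lpv,lqv] rk=22  ker:hpq,jpu,lqx,uvx
rk∂_2=22

rank∂_2=22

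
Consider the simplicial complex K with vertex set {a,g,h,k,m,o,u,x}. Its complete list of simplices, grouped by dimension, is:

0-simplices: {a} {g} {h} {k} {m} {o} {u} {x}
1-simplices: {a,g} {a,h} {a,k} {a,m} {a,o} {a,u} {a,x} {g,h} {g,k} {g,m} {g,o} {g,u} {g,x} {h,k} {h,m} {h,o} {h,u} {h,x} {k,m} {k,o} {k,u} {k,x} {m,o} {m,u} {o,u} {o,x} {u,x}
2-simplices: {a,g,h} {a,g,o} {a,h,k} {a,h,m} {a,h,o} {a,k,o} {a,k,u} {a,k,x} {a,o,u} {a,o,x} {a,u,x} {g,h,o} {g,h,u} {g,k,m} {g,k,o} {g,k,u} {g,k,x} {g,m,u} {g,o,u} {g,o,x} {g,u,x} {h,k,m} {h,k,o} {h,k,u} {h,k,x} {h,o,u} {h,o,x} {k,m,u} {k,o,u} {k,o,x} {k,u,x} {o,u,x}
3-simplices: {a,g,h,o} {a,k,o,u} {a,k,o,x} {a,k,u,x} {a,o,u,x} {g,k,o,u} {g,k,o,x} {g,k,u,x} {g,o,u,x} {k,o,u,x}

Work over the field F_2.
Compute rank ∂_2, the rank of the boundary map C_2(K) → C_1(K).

rank∂_2=19

n_0=8 n_1=27 n_2=32 n_3=10  [Z2]
∂1: piv[ag,ah,ak,am,ao,au,ax] rk=7  ker:gh,gk,gm,go,gu,gx,hk,hm,ho,hu,hx,km,ko,ku,kx,mo,mu,ou,ox,ux
∂2: piv[agh,ago,ahk,ahm,aho,ako,aku,akx,aou,aox,aux,ghu,gkm,gko,gku,gkx,gmu,hkm,hkx] rk=19  ker:gho,gou,gox,gux,hko,hku,hou,hox,kmu,kou,kox,kux,oux
∂3: piv[agho,akou,akox,akux,aoux,gkou,gkox,gkux] rk=8  ker:goux,koux
rk∂_2=19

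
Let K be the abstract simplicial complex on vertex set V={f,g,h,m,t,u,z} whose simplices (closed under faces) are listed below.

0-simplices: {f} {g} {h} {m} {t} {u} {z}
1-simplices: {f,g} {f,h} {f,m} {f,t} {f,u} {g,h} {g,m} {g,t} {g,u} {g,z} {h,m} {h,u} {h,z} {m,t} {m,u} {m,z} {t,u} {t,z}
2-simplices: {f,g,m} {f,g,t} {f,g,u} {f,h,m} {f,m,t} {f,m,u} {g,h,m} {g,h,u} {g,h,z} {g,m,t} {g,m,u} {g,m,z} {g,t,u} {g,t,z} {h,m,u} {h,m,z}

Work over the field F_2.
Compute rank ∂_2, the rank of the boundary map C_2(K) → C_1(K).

n_0=7 n_1=18 n_2=16  [Z2]
∂1: piv[fg,fh,fm,ft,fu,gz] rk=6  ker:gh,gm,gt,gu,hm,hu,hz,mt,mu,mz,tu,tz
∂2: piv[fgm,fgt,fgu,fhm,fmt,fmu,ghm,ghu,ghz,gmz,gtu,gtz] rk=12  ker:gmt,gmu,hmu,hmz
rk∂_2=12

rank∂_2=12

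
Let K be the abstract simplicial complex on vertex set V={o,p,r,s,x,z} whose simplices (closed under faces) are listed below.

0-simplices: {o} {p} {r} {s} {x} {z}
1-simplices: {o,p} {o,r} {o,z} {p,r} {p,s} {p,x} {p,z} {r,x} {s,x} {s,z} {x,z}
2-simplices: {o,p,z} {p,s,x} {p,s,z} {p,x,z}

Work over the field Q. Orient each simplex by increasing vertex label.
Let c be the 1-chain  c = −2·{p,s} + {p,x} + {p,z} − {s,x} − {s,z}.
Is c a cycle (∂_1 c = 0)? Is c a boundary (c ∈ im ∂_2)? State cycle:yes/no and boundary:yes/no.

n_0=6 n_1=11 n_2=4  [Q]
∂1: piv[op,or,oz,ps,px] rk=5  ker:pr,pz,rx,sx,sz,xz
∂2: piv[opz,psx,psz,pxz] rk=4
∂1c = 0
c vs im∂2: reduces to 0 ⇒ boundary

cycle:yes boundary:yes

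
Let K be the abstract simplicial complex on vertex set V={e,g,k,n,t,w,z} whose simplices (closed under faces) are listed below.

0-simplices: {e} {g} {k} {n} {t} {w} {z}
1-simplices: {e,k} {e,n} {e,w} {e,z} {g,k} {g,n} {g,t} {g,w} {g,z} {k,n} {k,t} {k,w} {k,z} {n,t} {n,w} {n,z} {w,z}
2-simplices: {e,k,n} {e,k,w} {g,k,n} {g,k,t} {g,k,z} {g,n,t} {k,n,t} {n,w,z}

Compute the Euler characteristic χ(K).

χ(K)=-2

n_0=7 n_1=17 n_2=8
χ=+7−17+8=-2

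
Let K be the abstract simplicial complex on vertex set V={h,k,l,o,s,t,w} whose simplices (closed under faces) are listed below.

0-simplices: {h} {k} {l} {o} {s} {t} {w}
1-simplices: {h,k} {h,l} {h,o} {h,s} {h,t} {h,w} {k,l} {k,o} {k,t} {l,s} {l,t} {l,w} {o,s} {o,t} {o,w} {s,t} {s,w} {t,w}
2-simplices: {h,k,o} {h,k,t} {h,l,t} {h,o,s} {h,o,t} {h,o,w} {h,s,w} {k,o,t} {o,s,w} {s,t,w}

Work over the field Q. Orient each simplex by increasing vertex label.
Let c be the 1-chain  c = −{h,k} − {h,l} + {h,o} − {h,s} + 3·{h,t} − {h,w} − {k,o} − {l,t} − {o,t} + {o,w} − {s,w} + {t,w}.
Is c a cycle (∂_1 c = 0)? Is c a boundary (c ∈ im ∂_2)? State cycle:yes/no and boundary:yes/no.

n_0=7 n_1=18 n_2=10  [Q]
∂1: piv[hk,hl,ho,hs,ht,hw] rk=6  ker:kl,ko,kt,ls,lt,lw,os,ot,ow,st,sw,tw
∂2: piv[hko,hkt,hlt,hos,hot,how,hsw,stw] rk=8  ker:kot,osw
∂1c = 0
c vs im∂2: residual ≠ 0 ⇒ not boundary

cycle:yes boundary:no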